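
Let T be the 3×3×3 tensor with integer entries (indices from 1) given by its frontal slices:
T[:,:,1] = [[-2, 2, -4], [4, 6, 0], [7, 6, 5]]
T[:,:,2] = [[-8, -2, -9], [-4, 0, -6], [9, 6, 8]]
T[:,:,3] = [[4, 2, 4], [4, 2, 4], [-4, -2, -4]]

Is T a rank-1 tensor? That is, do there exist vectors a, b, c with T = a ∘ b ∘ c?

The mode-2 unfolding of T (rows indexed by j, columns by (i,k) = (1,1), (1,2), (1,3), (2,1), (2,2), (2,3), (3,1), (3,2), (3,3)) is [[-2, -8, 4, 4, -4, 4, 7, 9, -4], [2, -2, 2, 6, 0, 2, 6, 6, -2], [-4, -9, 4, 0, -6, 4, 5, 8, -4]].
There the 3×3 minor on rows j ∈ {1, 2, 3}, columns (i,k) ∈ {(1,1), (1,2), (1,3)} is det [[-2, -8, 4], [2, -2, 2], [-4, -9, 4]] = 4 ≠ 0, so this unfolding has rank ≥ 3; CP rank is at least every unfolding rank, so rank(T) ≥ 3.
In particular rank(T) ≥ 3 > 1, so T is not rank-1.

No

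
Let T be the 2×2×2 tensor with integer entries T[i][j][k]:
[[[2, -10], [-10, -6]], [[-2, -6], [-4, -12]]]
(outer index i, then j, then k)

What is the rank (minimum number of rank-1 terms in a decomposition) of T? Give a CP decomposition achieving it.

Lower bound: the mode-1 unfolding of T (rows indexed by i, columns by (j,k) = (0,0), (0,1), (1,0), (1,1)) is [[2, -10, -10, -6], [-2, -6, -4, -12]].
There the 2×2 minor on rows i ∈ {0, 1}, columns (j,k) ∈ {(0,0), (0,1)} is det [[2, -10], [-2, -6]] = -32 ≠ 0, so this unfolding has rank ≥ 2; CP rank is at least every unfolding rank, so rank(T) ≥ 2. (This is only a lower bound: in general the CP rank may exceed every unfolding rank, so we still need to exhibit 2 rank-1 terms summing to T.)
Upper bound — finding two terms. Write S_k = T[:,:,k] for the frontal slices: S₀ = [[2, -10], [-2, -4]], S₁ = [[-10, -6], [-6, -12]].
If T = a₁ ⊗ b₁ ⊗ c₁ + a₂ ⊗ b₂ ⊗ c₂ then each S_k = c₁[k]·a₁b₁ᵀ + c₂[k]·a₂b₂ᵀ. S₀ and S₁ are linearly independent, so a₁b₁ᵀ and a₂b₂ᵀ must span the same plane of matrices: they are the rank-1 matrices of the form x·S₀ + y·S₁.
det(x·S₀ + y·S₁) is −28·x² − 56·xy + 84·y² = (-28)·(x + 3·y)(x − y), vanishing at (x:y) = (3:-1) and (1:1).
M₁ = 3·S₀ − S₁ = [[16, -24], [0, 0]] = 8·(1, 0)(2, -3)ᵀ and M₂ = S₀ + S₁ = [[-8, -16], [-8, -16]] = (-8)·(1, 1)(1, 2)ᵀ, so take a₁ = (1, 0), b₁ = (2, -3), a₂ = (1, 1), b₂ = (1, 2).
Each slice is an integer combination of E₁ = a₁b₁ᵀ and E₂ = a₂b₂ᵀ: S₀ = 2·E₁ − 2·E₂, S₁ = −2·E₁ − 6·E₂; reading off coefficients, c₁ = (2, -2) and c₂ = (-2, -6).
Hence T = (1, 0) ⊗ (2, -3) ⊗ (2, -2) + (1, 1) ⊗ (1, 2) ⊗ (-2, -6), so rank(T) ≤ 2.
These bounds meet, so rank(T) = 2.

rank(T) = 2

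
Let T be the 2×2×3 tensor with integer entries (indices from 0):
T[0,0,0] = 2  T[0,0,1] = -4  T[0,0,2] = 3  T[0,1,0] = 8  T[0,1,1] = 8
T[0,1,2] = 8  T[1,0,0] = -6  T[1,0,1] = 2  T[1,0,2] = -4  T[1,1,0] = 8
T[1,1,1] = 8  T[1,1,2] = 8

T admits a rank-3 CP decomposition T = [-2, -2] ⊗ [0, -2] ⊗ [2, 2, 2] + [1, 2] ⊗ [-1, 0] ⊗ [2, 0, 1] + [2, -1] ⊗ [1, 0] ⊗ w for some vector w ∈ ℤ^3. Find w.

w = [2, -2, 2]

Subtract the known terms from T to get the rank-1 residual R = [2, -1] ⊗ [1, 0] ⊗ w, so R[i,j,k] = a[i]·b[j]·w[k]. Pick indices with nonzero a[0]·b[0] = (2)·(1) = 2. Only the fibre through (0,0,·) is needed: R[0,0,:] = T[0,0,:] − Σₗ aₗ[0]bₗ[0]cₗ = [2, -4, 3] − (-2)·(0)·[2, 2, 2] − (1)·(-1)·[2, 0, 1] = [4, -4, 4]. Then w[k] = R[0,0,k] / 2 for each k, giving w = [4, -4, 4] / 2 = [2, -2, 2].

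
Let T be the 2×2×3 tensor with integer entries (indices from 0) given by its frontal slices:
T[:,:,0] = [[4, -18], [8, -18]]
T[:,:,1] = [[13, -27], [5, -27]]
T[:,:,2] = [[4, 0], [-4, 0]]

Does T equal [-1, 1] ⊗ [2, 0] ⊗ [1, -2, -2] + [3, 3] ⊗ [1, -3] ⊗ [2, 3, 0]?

Yes

Reconstruct entrywise from the claimed factors. For example, T[0,0,1] = 13 and Σₗ aₗ[0]bₗ[0]cₗ[1] = (-1)·(2)·(-2) + (3)·(1)·(3) = 13; checking all 12 entries, every one matches. The claim holds.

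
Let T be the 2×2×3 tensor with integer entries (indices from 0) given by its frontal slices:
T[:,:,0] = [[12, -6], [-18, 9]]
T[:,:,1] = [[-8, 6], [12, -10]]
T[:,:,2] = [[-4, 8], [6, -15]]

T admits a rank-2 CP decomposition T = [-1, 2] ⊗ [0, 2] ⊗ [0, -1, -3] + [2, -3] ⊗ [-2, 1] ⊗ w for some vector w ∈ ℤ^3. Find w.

Subtract the known terms from T to get the rank-1 residual R = [2, -3] ⊗ [-2, 1] ⊗ w, so R[i,j,k] = a[i]·b[j]·w[k]. Pick indices with nonzero a[0]·b[0] = (2)·(-2) = -4. Only the fibre through (0,0,·) is needed: R[0,0,:] = T[0,0,:] − Σₗ aₗ[0]bₗ[0]cₗ = [12, -8, -4] − (-1)·(0)·[0, -1, -3] = [12, -8, -4]. Then w[k] = R[0,0,k] / -4 for each k, giving w = [12, -8, -4] / -4 = [-3, 2, 1].

w = [-3, 2, 1]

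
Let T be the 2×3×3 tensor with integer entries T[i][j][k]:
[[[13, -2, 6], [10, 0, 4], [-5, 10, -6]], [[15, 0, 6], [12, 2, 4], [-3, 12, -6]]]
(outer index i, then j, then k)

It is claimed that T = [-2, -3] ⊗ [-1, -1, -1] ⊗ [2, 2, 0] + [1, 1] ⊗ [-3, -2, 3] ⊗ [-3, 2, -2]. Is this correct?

Yes

Reconstruct entrywise from the claimed factors. For example, T[0,0,2] = 6 and Σₗ aₗ[0]bₗ[0]cₗ[2] = (-2)·(-1)·(0) + (1)·(-3)·(-2) = 6; checking all 18 entries, every one matches. The claim holds.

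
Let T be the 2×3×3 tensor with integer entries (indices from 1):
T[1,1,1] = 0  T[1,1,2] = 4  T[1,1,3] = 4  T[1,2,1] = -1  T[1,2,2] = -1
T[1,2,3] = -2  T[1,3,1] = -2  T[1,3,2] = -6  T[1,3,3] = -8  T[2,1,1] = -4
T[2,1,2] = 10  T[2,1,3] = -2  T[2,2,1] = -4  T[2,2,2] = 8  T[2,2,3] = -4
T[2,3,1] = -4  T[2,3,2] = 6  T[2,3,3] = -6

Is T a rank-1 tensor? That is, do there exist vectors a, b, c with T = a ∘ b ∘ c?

The mode-3 unfolding of T (rows indexed by k, columns by (i,j) = (1,1), (1,2), (1,3), (2,1), (2,2), (2,3)) is [[0, -1, -2, -4, -4, -4], [4, -1, -6, 10, 8, 6], [4, -2, -8, -2, -4, -6]].
There the 3×3 minor on rows k ∈ {1, 2, 3}, columns (i,j) ∈ {(1,1), (1,2), (2,1)} is det [[0, -1, -4], [4, -1, 10], [4, -2, -2]] = -32 ≠ 0, so this unfolding has rank ≥ 3; CP rank is at least every unfolding rank, so rank(T) ≥ 3.
In particular rank(T) ≥ 3 > 1, so T is not rank-1.

No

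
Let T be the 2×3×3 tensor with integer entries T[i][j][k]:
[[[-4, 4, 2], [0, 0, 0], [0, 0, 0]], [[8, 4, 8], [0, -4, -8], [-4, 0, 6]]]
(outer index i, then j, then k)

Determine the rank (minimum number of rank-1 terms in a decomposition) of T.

3

Lower bound: the mode-3 unfolding of T (rows indexed by k, columns by (i,j) = (0,0), (0,1), (0,2), (1,0), (1,1), (1,2)) is [[-4, 0, 0, 8, 0, -4], [4, 0, 0, 4, -4, 0], [2, 0, 0, 8, -8, 6]].
There the 3×3 minor on rows k ∈ {0, 1, 2}, columns (i,j) ∈ {(0,0), (1,0), (1,1)} is det [[-4, 8, 0], [4, 4, -4], [2, 8, -8]] = 192 ≠ 0, so this unfolding has rank ≥ 3; CP rank is at least every unfolding rank, so rank(T) ≥ 3. (Unfolding ranks only ever bound the CP rank from below — rank(T) can be strictly larger than all of them — so the matching upper bound has to come from an explicit 3-term decomposition.)
Upper bound: T is a sum of 3 rank-1 terms, T = [0, 1] ⊗ [1, -1, 1] ⊗ [0, 4, 8] + [0, 1] ⊗ [1, 0, -1] ⊗ [4, 4, 2] + [1, -1] ⊗ [1, 0, 0] ⊗ [-4, 4, 2] (one valid choice — decompositions are not unique — normalised so each a, b is primitive with positive first nonzero entry; check it by expanding all entries), so rank(T) ≤ 3.
These bounds meet, so rank(T) = 3.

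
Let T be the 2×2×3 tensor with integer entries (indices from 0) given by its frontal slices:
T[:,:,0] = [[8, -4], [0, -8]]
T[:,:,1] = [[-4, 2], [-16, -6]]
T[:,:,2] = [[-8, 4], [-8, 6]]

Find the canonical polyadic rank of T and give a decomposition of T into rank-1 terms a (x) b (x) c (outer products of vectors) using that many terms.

Lower bound: the mode-3 unfolding of T (rows indexed by k, columns by (i,j) = (0,0), (0,1), (1,0), (1,1)) is [[8, -4, 0, -8], [-4, 2, -16, -6], [-8, 4, -8, 6]].
There the 3×3 minor on rows k ∈ {0, 1, 2}, columns (i,j) ∈ {(0,0), (1,0), (1,1)} is det [[8, 0, -8], [-4, -16, -6], [-8, -8, 6]] = -384 ≠ 0, so this unfolding has rank ≥ 3; CP rank is at least every unfolding rank, so rank(T) ≥ 3. (Flattening ranks never certify an upper bound on CP rank; for that we must actually write T with 3 rank-1 terms.)
Upper bound: T is a sum of 3 rank-1 terms, T = [0, 1] (x) [1, 1] (x) [0, -4, 4] + [0, 1] (x) [2, 1] (x) [-4, -4, -2] + [1, 1] (x) [2, -1] (x) [4, -2, -4] (one valid choice — decompositions are not unique — normalised so each a, b is primitive with positive first nonzero entry; check it by expanding all entries), so rank(T) ≤ 3.
These bounds meet, so rank(T) = 3.

rank(T) = 3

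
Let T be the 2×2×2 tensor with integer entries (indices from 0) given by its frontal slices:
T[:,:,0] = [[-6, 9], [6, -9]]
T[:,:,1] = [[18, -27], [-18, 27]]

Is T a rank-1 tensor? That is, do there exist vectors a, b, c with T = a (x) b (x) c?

If T = a (x) b (x) c then every fibre of T is a multiple of the corresponding factor, so read the factors off the fibres through the nonzero entry T[0,0,0] = -6.
The mode-1 fibre T[:,0,0] = [-6, 6] gives a = [1, -1] (primitive direction); the mode-2 fibre T[0,:,0] = [-6, 9] gives b = [2, -3]; then c[k] = T[0,0,k] / (a[0]·b[0]) = [-6, 18] / 2 = [-3, 9].
Expanding [1, -1] (x) [2, -3] (x) [-3, 9] reproduces all 8 entries of T, so T = [1, -1] (x) [2, -3] (x) [-3, 9] and rank(T) ≤ 1.
Equivalently every frontal slice T[:,:,k] is c[k] times the rank-1 matrix [1, -1] (x) [2, -3]. So T has rank 1 (it is nonzero).

Yes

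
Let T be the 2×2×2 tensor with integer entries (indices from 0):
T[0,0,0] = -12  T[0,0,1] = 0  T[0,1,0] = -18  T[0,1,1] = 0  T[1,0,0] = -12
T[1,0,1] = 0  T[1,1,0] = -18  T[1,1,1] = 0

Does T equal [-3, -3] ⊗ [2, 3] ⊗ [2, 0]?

Reconstruct entrywise from the claimed factors. For example, T[1,1,0] = -18 and Σₗ aₗ[1]bₗ[1]cₗ[0] = (-3)·(3)·(2) = -18; checking all 8 entries, every one matches. The claim holds.

Yes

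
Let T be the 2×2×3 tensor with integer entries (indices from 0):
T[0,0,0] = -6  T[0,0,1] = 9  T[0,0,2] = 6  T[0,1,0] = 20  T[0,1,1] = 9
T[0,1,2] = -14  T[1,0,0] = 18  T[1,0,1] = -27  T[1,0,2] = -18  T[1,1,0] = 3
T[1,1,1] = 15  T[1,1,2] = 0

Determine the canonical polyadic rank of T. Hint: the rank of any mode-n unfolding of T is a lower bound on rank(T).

2

Lower bound: the mode-3 unfolding of T (rows indexed by k, columns by (i,j) = (0,0), (0,1), (1,0), (1,1)) is [[-6, 20, 18, 3], [9, 9, -27, 15], [6, -14, -18, 0]].
There the 2×2 minor on rows k ∈ {0, 1}, columns (i,j) ∈ {(0,0), (0,1)} is det [[-6, 20], [9, 9]] = -234 ≠ 0, so this unfolding has rank ≥ 2; CP rank is at least every unfolding rank, so rank(T) ≥ 2. (Flattening ranks never certify an upper bound on CP rank; for that we must actually write T with 2 rank-1 terms.)
Upper bound — finding two terms. Write S_k = T[:,:,k] for the frontal slices: S₀ = [[-6, 20], [18, 3]], S₁ = [[9, 9], [-27, 15]], S₂ = [[6, -14], [-18, 0]].
If T = a₁ ∘ b₁ ∘ c₁ + a₂ ∘ b₂ ∘ c₂ then each S_k = c₁[k]·a₁b₁ᵀ + c₂[k]·a₂b₂ᵀ. S₀ and S₁ are linearly independent, so a₁b₁ᵀ and a₂b₂ᵀ must span the same plane of matrices: they are the rank-1 matrices of the form x·S₀ + y·S₁.
det(x·S₀ + y·S₁) is −378·x² + 315·xy + 378·y² = (-63)·(2·x − 3·y)(3·x + 2·y), vanishing at (x:y) = (3:2) and (2:-3).
M₁ = 3·S₀ + 2·S₁ = [[0, 78], [0, 39]] = 39·[2, 1][0, 1]ᵀ and M₂ = 2·S₀ − 3·S₁ = [[-39, 13], [117, -39]] = (-13)·[1, -3][3, -1]ᵀ, so take a₁ = [2, 1], b₁ = [0, 1], a₂ = [1, -3], b₂ = [3, -1].
Each slice is an integer combination of E₁ = a₁b₁ᵀ and E₂ = a₂b₂ᵀ: S₀ = 9·E₁ − 2·E₂, S₁ = 6·E₁ + 3·E₂, S₂ = −6·E₁ + 2·E₂; reading off coefficients, c₁ = [9, 6, -6] and c₂ = [-2, 3, 2].
Hence T = [2, 1] ∘ [0, 1] ∘ [9, 6, -6] + [1, -3] ∘ [3, -1] ∘ [-2, 3, 2], so rank(T) ≤ 2.
These bounds meet, so rank(T) = 2.
Check entry T[1,1,2] = 0: (1)·(1)·(-6) + (-3)·(-1)·(2) = 0.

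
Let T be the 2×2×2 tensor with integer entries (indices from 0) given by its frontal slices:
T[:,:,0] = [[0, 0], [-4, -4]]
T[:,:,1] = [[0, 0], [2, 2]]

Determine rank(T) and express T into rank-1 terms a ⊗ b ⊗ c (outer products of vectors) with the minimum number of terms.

Lower bound: T ≠ 0 (e.g. T[1,0,0] = -4), so rank(T) ≥ 1.
Upper bound: if T = a ⊗ b ⊗ c then every fibre of T is a multiple of the corresponding factor, so read the factors off the fibres through the nonzero entry T[1,0,0] = -4.
The mode-1 fibre T[:,0,0] = [0, -4] gives a = [0, 1] (primitive direction); the mode-2 fibre T[1,:,0] = [-4, -4] gives b = [1, 1]; then c[k] = T[1,0,k] / (a[1]·b[0]) = [-4, 2] / 1 = [-4, 2].
Expanding [0, 1] ⊗ [1, 1] ⊗ [-4, 2] reproduces all 8 entries of T, so T = [0, 1] ⊗ [1, 1] ⊗ [-4, 2] and rank(T) ≤ 1.
These bounds meet, so rank(T) = 1.

rank(T) = 1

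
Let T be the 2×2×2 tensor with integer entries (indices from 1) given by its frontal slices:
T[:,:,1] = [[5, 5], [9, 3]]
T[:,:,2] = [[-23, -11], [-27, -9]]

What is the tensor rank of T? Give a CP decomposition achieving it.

rank(T) = 2

Lower bound: the mode-2 unfolding of T (rows indexed by j, columns by (i,k) = (1,1), (1,2), (2,1), (2,2)) is [[5, -23, 9, -27], [5, -11, 3, -9]].
There the 2×2 minor on rows j ∈ {1, 2}, columns (i,k) ∈ {(1,1), (1,2)} is det [[5, -23], [5, -11]] = 60 ≠ 0, so this unfolding has rank ≥ 2; CP rank is at least every unfolding rank, so rank(T) ≥ 2. (Flattening ranks never certify an upper bound on CP rank; for that we must actually write T with 2 rank-1 terms.)
Upper bound — finding two terms. Write S_k = T[:,:,k] for the frontal slices: S₁ = [[5, 5], [9, 3]], S₂ = [[-23, -11], [-27, -9]].
If T = a₁ ⊗ b₁ ⊗ c₁ + a₂ ⊗ b₂ ⊗ c₂ then each S_k = c₁[k]·a₁b₁ᵀ + c₂[k]·a₂b₂ᵀ. S₁ and S₂ are linearly independent, so a₁b₁ᵀ and a₂b₂ᵀ must span the same plane of matrices: they are the rank-1 matrices of the form x·S₁ + y·S₂.
det(x·S₁ + y·S₂) is −30·x² + 120·xy − 90·y² = (-30)·(x − 3·y)(x − y), vanishing at (x:y) = (3:1) and (1:1).
M₁ = 3·S₁ + S₂ = [[-8, 4], [0, 0]] = (-4)·(1, 0)(2, -1)ᵀ and M₂ = S₁ + S₂ = [[-18, -6], [-18, -6]] = (-6)·(1, 1)(3, 1)ᵀ, so take a₁ = (1, 0), b₁ = (2, -1), a₂ = (1, 1), b₂ = (3, 1).
Each slice is an integer combination of E₁ = a₁b₁ᵀ and E₂ = a₂b₂ᵀ: S₁ = −2·E₁ + 3·E₂, S₂ = 2·E₁ − 9·E₂; reading off coefficients, c₁ = (-2, 2) and c₂ = (3, -9).
Hence T = (1, 0) ⊗ (2, -1) ⊗ (-2, 2) + (1, 1) ⊗ (3, 1) ⊗ (3, -9), so rank(T) ≤ 2.
These bounds meet, so rank(T) = 2.
Check entry T[2,2,1] = 3: (0)·(-1)·(-2) + (1)·(1)·(3) = 3.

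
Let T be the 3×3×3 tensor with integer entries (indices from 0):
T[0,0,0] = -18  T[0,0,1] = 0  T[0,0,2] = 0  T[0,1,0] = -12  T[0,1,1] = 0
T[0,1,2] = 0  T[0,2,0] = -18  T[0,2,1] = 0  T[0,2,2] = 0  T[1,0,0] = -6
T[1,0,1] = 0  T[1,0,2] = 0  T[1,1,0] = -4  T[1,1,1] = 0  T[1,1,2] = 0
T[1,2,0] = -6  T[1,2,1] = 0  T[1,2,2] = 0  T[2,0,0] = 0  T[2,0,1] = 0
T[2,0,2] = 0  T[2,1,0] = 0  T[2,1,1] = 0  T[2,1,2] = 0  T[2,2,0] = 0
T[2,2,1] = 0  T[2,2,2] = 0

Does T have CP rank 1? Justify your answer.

The mode-1 fibre T[:,0,0] = [-18, -6, 0] gives a = [3, 1, 0] (primitive direction); the mode-2 fibre T[0,:,0] = [-18, -12, -18] gives b = [3, 2, 3]; then c[k] = T[0,0,k] / (a[0]·b[0]) = [-18, 0, 0] / 9 = [-2, 0, 0].
Expanding [3, 1, 0] (x) [3, 2, 3] (x) [-2, 0, 0] reproduces all 27 entries of T, so T = [3, 1, 0] (x) [3, 2, 3] (x) [-2, 0, 0] and rank(T) ≤ 1.
Equivalently every frontal slice T[:,:,k] is c[k] times the rank-1 matrix [3, 1, 0] (x) [3, 2, 3]. So T has rank 1 (it is nonzero).

Yes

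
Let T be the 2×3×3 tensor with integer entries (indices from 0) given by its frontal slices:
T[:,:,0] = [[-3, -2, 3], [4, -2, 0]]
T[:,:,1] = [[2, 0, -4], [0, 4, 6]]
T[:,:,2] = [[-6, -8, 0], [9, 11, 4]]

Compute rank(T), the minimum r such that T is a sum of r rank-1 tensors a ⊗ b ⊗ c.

3

Lower bound: the mode-3 unfolding of T (rows indexed by k, columns by (i,j) = (0,0), (0,1), (0,2), (1,0), (1,1), (1,2)) is [[-3, -2, 3, 4, -2, 0], [2, 0, -4, 0, 4, 6], [-6, -8, 0, 9, 11, 4]].
There the 3×3 minor on rows k ∈ {0, 1, 2}, columns (i,j) ∈ {(0,0), (0,1), (1,0)} is det [[-3, -2, 4], [2, 0, 0], [-6, -8, 9]] = -28 ≠ 0, so this unfolding has rank ≥ 3; CP rank is at least every unfolding rank, so rank(T) ≥ 3. (Flattening ranks never certify an upper bound on CP rank; for that we must actually write T with 3 rank-1 terms.)
Upper bound: T is a sum of 3 rank-1 terms, T = [0, 1] ⊗ [1, -1, 2] ⊗ [2, 0, 1] + [1, -2] ⊗ [1, 2, 1] ⊗ [1, -2, -2] + [1, -1] ⊗ [2, 2, -1] ⊗ [-2, 2, -2] (one valid choice — decompositions are not unique — normalised so each a, b is primitive with positive first nonzero entry; check it by expanding all entries), so rank(T) ≤ 3.
These bounds meet, so rank(T) = 3.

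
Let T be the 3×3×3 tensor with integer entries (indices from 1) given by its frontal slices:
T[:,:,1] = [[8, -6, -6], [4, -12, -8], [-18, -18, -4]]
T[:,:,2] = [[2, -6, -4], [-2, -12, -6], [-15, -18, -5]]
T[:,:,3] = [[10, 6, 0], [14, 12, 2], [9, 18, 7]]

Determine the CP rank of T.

2

Lower bound: in the mode-3 unfolding of T (rows indexed by k, columns by (i,j)) the 2×2 minor on rows k ∈ {1, 2}, columns (i,j) ∈ {(1,1), (1,2)} is det [[8, -6], [2, -6]] = -36 ≠ 0, so that unfolding has rank ≥ 2 and hence rank(T) ≥ 2 (CP rank is at least every unfolding rank, though it can be larger).
Upper bound: with S_k = T[:,:,k], the two rank-1 terms a₁b₁ᵀ, a₂b₂ᵀ are the rank-1 members of the pencil x·S₁ + y·S₂.
The 2×2 minor of x·S₁ + y·S₂ on rows {1,2}, columns {1,2} is −72·x² − 108·xy − 36·y² = (-36)·(x + y)(2·x + y), vanishing at (x:y) = (1:-1) and (1:-2).
M₁ = S₁ − S₂ = [[6, 0, -2], [6, 0, -2], [-3, 0, 1]] = [2, 2, -1][3, 0, -1]ᵀ and M₂ = S₁ − 2·S₂ = [[4, 6, 2], [8, 12, 4], [12, 18, 6]] = 2·[1, 2, 3][2, 3, 1]ᵀ, so take a₁ = [2, 2, -1], b₁ = [3, 0, -1], a₂ = [1, 2, 3], b₂ = [2, 3, 1].
Each slice is an integer combination of E₁ = a₁b₁ᵀ and E₂ = a₂b₂ᵀ: S₁ = 2·E₁ − 2·E₂, S₂ = E₁ − 2·E₂, S₃ = E₁ + 2·E₂; reading off coefficients, c₁ = [2, 1, 1] and c₂ = [-2, -2, 2].
Hence T = [2, 2, -1] ⊗ [3, 0, -1] ⊗ [2, 1, 1] + [1, 2, 3] ⊗ [2, 3, 1] ⊗ [-2, -2, 2], so rank(T) ≤ 2.
These bounds meet, so rank(T) = 2.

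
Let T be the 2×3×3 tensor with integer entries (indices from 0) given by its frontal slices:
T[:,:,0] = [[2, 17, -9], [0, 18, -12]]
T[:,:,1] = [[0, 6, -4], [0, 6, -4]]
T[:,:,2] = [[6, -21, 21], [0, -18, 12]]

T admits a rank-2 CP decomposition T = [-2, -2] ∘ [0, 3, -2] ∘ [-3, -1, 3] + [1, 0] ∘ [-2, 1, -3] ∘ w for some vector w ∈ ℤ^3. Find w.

Subtract the known terms from T to get the rank-1 residual R = [1, 0] ∘ [-2, 1, -3] ∘ w, so R[i,j,k] = a[i]·b[j]·w[k]. Pick indices with nonzero a[0]·b[0] = (1)·(-2) = -2. Only the fibre through (0,0,·) is needed: R[0,0,:] = T[0,0,:] − Σₗ aₗ[0]bₗ[0]cₗ = [2, 0, 6] − (-2)·(0)·[-3, -1, 3] = [2, 0, 6]. Then w[k] = R[0,0,k] / -2 for each k, giving w = [2, 0, 6] / -2 = [-1, 0, -3].

w = [-1, 0, -3]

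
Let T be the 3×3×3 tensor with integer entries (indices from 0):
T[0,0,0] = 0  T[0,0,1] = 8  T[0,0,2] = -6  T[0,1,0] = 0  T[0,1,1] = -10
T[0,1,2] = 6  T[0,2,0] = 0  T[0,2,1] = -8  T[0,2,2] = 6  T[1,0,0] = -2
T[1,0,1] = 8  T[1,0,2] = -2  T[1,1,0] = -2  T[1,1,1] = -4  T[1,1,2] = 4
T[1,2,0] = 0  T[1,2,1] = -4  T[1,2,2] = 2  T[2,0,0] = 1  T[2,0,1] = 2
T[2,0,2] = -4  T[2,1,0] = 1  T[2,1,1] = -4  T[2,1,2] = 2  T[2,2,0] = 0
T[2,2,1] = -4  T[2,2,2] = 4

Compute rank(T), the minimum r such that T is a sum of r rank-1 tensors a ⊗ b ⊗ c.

Lower bound: in the mode-3 unfolding of T (rows indexed by k, columns by (i,j)) the 3×3 minor on rows k ∈ {0, 1, 2}, columns (i,j) ∈ {(0,0), (0,1), (1,0)} is det [[0, 0, -2], [8, -10, 8], [-6, 6, -2]] = 24 ≠ 0, so that unfolding has rank ≥ 3 and hence rank(T) ≥ 3 (CP rank is at least every unfolding rank, though it can be larger).
Upper bound: T is a sum of 3 rank-1 terms, T = [0, 2, -1] ⊗ [1, 1, 0] ⊗ [-1, 2, 0] + [1, 0, 1] ⊗ [2, -1, -2] ⊗ [0, 2, -2] + [1, 1, 0] ⊗ [1, -2, -1] ⊗ [0, 4, -2] (one valid choice — decompositions are not unique — normalised so each a, b is primitive with positive first nonzero entry; check it by expanding all entries), so rank(T) ≤ 3.
These bounds meet, so rank(T) = 3.

3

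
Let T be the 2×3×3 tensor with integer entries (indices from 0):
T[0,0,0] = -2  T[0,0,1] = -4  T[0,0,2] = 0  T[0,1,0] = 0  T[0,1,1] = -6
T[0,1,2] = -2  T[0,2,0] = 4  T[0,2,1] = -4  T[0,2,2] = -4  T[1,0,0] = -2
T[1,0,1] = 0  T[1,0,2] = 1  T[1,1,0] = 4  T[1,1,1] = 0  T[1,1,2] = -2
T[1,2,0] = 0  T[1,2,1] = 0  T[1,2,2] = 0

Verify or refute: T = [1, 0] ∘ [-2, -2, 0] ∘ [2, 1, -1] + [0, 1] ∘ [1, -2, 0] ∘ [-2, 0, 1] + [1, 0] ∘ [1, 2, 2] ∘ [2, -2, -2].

Reconstruct entrywise from the claimed factors. For example, T[0,0,2] = 0 and Σₗ aₗ[0]bₗ[0]cₗ[2] = (1)·(-2)·(-1) + (0)·(1)·(1) + (1)·(1)·(-2) = 0; checking all 18 entries, every one matches. The claim holds.

Yes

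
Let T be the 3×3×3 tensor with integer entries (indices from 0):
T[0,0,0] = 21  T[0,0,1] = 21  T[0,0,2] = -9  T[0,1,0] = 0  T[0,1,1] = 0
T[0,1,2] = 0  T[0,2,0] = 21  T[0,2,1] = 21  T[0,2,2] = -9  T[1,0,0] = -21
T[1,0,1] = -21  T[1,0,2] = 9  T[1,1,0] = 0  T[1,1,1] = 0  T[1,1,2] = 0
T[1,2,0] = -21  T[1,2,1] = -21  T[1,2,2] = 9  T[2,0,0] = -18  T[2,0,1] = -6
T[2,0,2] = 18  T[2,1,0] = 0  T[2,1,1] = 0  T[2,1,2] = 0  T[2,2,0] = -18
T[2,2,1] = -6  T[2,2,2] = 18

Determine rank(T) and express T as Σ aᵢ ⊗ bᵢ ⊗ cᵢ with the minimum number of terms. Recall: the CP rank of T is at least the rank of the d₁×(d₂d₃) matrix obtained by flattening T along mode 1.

rank(T) = 2

Lower bound: the mode-3 unfolding of T (rows indexed by k, columns by (i,j) = (0,0), (0,1), (0,2), (1,0), (1,1), (1,2), (2,0), (2,1), (2,2)) is [[21, 0, 21, -21, 0, -21, -18, 0, -18], [21, 0, 21, -21, 0, -21, -6, 0, -6], [-9, 0, -9, 9, 0, 9, 18, 0, 18]].
There the 2×2 minor on rows k ∈ {0, 1}, columns (i,j) ∈ {(0,0), (2,0)} is det [[21, -18], [21, -6]] = 252 ≠ 0, so this unfolding has rank ≥ 2; CP rank is at least every unfolding rank, so rank(T) ≥ 2. (This is only a lower bound: in general the CP rank may exceed every unfolding rank, so we still need to exhibit 2 rank-1 terms summing to T.)
Upper bound — finding two terms. Every mode-2 slice of T is a multiple of one matrix: T[:,j,:] = b[j]·M with b = [1, 0, 1] and M = [[21, 21, -9], [-21, -21, 9], [-18, -6, 18]] (rows indexed by i, columns by k). So it suffices to write M as a sum of two rank-1 matrices.
The rows of M satisfy (row 0) = −(row 1), so splitting by rows, M = [-1, 1, 0][-21, -21, 9]ᵀ + [0, 0, 1][-18, -6, 18]ᵀ.
Hence T = [-1, 1, 0] ⊗ [1, 0, 1] ⊗ [-21, -21, 9] + [0, 0, 1] ⊗ [1, 0, 1] ⊗ [-18, -6, 18], so rank(T) ≤ 2.
These bounds meet, so rank(T) = 2.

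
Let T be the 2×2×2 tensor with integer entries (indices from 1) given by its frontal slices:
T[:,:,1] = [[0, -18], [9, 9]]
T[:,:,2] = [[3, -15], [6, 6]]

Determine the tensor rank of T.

2

Lower bound: in the mode-3 unfolding of T (rows indexed by k, columns by (i,j)) the 2×2 minor on rows k ∈ {1, 2}, columns (i,j) ∈ {(1,1), (1,2)} is det [[0, -18], [3, -15]] = 54 ≠ 0, so that unfolding has rank ≥ 2 and hence rank(T) ≥ 2 (CP rank is at least every unfolding rank, though it can be larger).
Upper bound: with S_k = T[:,:,k], the two rank-1 terms a₁b₁ᵀ, a₂b₂ᵀ are the rank-1 members of the pencil x·S₁ + y·S₂.
det(x·S₁ + y·S₂) is 162·x² + 270·xy + 108·y² = 54·(3·x + 2·y)(x + y), vanishing at (x:y) = (2:-3) and (1:-1).
M₁ = 2·S₁ − 3·S₂ = [[-9, 9], [0, 0]] = (-9)·[1, 0][1, -1]ᵀ and M₂ = S₁ − S₂ = [[-3, -3], [3, 3]] = (-3)·[1, -1][1, 1]ᵀ, so take a₁ = [1, 0], b₁ = [1, -1], a₂ = [1, -1], b₂ = [1, 1].
Each slice is an integer combination of E₁ = a₁b₁ᵀ and E₂ = a₂b₂ᵀ: S₁ = 9·E₁ − 9·E₂, S₂ = 9·E₁ − 6·E₂; reading off coefficients, c₁ = [9, 9] and c₂ = [-9, -6].
Hence T = [1, 0] ⊗ [1, -1] ⊗ [9, 9] + [1, -1] ⊗ [1, 1] ⊗ [-9, -6], so rank(T) ≤ 2.
These bounds meet, so rank(T) = 2.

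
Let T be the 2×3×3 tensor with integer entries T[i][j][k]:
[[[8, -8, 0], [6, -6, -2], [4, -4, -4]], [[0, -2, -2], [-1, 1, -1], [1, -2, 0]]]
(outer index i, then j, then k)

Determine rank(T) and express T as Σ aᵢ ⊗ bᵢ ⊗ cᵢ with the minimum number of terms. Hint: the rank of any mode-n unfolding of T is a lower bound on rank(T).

Lower bound: in the mode-2 unfolding of T (rows indexed by j, columns by (i,k)) the 3×3 minor on rows j ∈ {0, 1, 2}, columns (i,k) ∈ {(0,0), (0,2), (1,0)} is det [[8, 0, 0], [6, -2, -1], [4, -4, 1]] = -48 ≠ 0, so that unfolding has rank ≥ 3 and hence rank(T) ≥ 3 (CP rank is at least every unfolding rank, though it can be larger).
Upper bound: T is a sum of 3 rank-1 terms, T = [0, 1] ⊗ [2, 0, 1] ⊗ [1, -2, 0] + [1, 0] ⊗ [1, 1, 1] ⊗ [4, -4, -4] + [2, -1] ⊗ [2, 1, 0] ⊗ [1, -1, 1] (written with every a and b primitive with positive leading entry and the scale carried by c; CP decompositions are not unique, and this one is verified by expanding entrywise), so rank(T) ≤ 3.
These bounds meet, so rank(T) = 3.

rank(T) = 3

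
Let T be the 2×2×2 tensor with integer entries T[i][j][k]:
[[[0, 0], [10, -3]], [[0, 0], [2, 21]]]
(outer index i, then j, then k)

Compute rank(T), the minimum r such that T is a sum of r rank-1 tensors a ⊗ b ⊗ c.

2

Lower bound: in the mode-3 unfolding of T (rows indexed by k, columns by (i,j)) the 2×2 minor on rows k ∈ {0, 1}, columns (i,j) ∈ {(0,1), (1,1)} is det [[10, 2], [-3, 21]] = 216 ≠ 0, so that unfolding has rank ≥ 2 and hence rank(T) ≥ 2 (CP rank is at least every unfolding rank, though it can be larger).
Upper bound: T[:,j,:] = b[j]·M for every slice, with b = (0, 1) and M = [[10, -3], [2, 21]] (rows i, columns k).
Splitting M by its rows (i = 0, 1), M = (1, 0)(10, -3)ᵀ + (0, 1)(2, 21)ᵀ.
Hence T = (1, 0) ⊗ (0, 1) ⊗ (10, -3) + (0, 1) ⊗ (0, 1) ⊗ (2, 21), so rank(T) ≤ 2.
These bounds meet, so rank(T) = 2.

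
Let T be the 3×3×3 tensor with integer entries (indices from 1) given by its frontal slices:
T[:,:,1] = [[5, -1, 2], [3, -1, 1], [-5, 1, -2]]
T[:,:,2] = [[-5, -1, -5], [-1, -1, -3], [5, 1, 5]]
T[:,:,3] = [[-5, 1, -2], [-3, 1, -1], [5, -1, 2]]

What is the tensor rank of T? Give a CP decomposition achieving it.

Lower bound: the mode-2 unfolding of T (rows indexed by j, columns by (i,k) = (1,1), (1,2), (1,3), (2,1), (2,2), (2,3), (3,1), (3,2), (3,3)) is [[5, -5, -5, 3, -1, -3, -5, 5, 5], [-1, -1, 1, -1, -1, 1, 1, 1, -1], [2, -5, -2, 1, -3, -1, -2, 5, 2]].
There the 3×3 minor on rows j ∈ {1, 2, 3}, columns (i,k) ∈ {(1,1), (1,2), (2,1)} is det [[5, -5, 3], [-1, -1, -1], [2, -5, 1]] = -4 ≠ 0, so this unfolding has rank ≥ 3; CP rank is at least every unfolding rank, so rank(T) ≥ 3. (Flattening ranks never certify an upper bound on CP rank; for that we must actually write T with 3 rank-1 terms.)
Upper bound: T is a sum of 3 rank-1 terms, T = (1, 1, -1) ⊗ (1, -1, 0) ⊗ (1, 1, -1) + (1, 1, -1) ⊗ (2, 0, -1) ⊗ (0, 1, 0) + (2, 1, -2) ⊗ (2, 0, 1) ⊗ (1, -2, -1) (one valid choice — decompositions are not unique — normalised so each a, b is primitive with positive first nonzero entry; check it by expanding all entries), so rank(T) ≤ 3.
These bounds meet, so rank(T) = 3.

rank(T) = 3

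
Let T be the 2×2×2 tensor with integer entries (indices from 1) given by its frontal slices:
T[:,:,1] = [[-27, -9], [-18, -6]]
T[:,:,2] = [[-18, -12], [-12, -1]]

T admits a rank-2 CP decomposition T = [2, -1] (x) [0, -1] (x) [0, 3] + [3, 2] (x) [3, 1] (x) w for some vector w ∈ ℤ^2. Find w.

Subtract the known terms from T to get the rank-1 residual R = [3, 2] (x) [3, 1] (x) w, so R[i,j,k] = a[i]·b[j]·w[k]. Pick indices with nonzero a[1]·b[1] = (3)·(3) = 9. Only the fibre through (1,1,·) is needed: R[1,1,:] = T[1,1,:] − Σₗ aₗ[1]bₗ[1]cₗ = [-27, -18] − (2)·(0)·[0, 3] = [-27, -18]. Then w[k] = R[1,1,k] / 9 for each k, giving w = [-27, -18] / 9 = [-3, -2].

w = [-3, -2]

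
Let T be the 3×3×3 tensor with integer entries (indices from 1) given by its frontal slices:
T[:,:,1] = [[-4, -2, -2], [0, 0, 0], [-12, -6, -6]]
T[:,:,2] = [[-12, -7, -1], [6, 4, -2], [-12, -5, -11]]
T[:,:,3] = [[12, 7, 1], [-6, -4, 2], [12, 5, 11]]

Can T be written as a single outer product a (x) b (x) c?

No

The mode-3 unfolding of T (rows indexed by k, columns by (i,j) = (1,1), (1,2), (1,3), (2,1), (2,2), (2,3), (3,1), (3,2), (3,3)) is [[-4, -2, -2, 0, 0, 0, -12, -6, -6], [-12, -7, -1, 6, 4, -2, -12, -5, -11], [12, 7, 1, -6, -4, 2, 12, 5, 11]].
There the 2×2 minor on rows k ∈ {1, 2}, columns (i,j) ∈ {(1,1), (1,2)} is det [[-4, -2], [-12, -7]] = 4 ≠ 0, so this unfolding has rank ≥ 2; CP rank is at least every unfolding rank, so rank(T) ≥ 2.
In particular rank(T) ≥ 2 > 1, so T is not rank-1.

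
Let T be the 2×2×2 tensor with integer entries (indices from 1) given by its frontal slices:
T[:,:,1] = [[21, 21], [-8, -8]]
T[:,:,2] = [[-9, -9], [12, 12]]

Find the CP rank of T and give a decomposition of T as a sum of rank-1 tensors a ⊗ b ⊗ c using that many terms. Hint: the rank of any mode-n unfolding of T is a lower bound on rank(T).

rank(T) = 2

Lower bound: the mode-1 unfolding of T (rows indexed by i, columns by (j,k) = (1,1), (1,2), (2,1), (2,2)) is [[21, -9, 21, -9], [-8, 12, -8, 12]].
There the 2×2 minor on rows i ∈ {1, 2}, columns (j,k) ∈ {(1,1), (1,2)} is det [[21, -9], [-8, 12]] = 180 ≠ 0, so this unfolding has rank ≥ 2; CP rank is at least every unfolding rank, so rank(T) ≥ 2. (Unfolding ranks only ever bound the CP rank from below — rank(T) can be strictly larger than all of them — so the matching upper bound has to come from an explicit 2-term decomposition.)
Upper bound — finding two terms. Every mode-2 slice of T is a multiple of one matrix: T[:,j,:] = b[j]·M with b = [1, 1] and M = [[21, -9], [-8, 12]] (rows indexed by i, columns by k). So it suffices to write M as a sum of two rank-1 matrices.
Splitting M by its rows (i = 1, 2), M = [1, 0][21, -9]ᵀ + [0, 1][-8, 12]ᵀ.
Hence T = [1, 0] ⊗ [1, 1] ⊗ [21, -9] + [0, 1] ⊗ [1, 1] ⊗ [-8, 12], so rank(T) ≤ 2.
These bounds meet, so rank(T) = 2.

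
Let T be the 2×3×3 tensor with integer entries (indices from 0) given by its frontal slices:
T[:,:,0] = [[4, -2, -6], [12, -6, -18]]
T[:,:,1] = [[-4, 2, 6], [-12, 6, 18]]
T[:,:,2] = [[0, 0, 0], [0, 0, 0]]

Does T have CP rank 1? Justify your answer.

The mode-1 fibre T[:,0,0] = [4, 12] gives a = [1, 3] (primitive direction); the mode-2 fibre T[0,:,0] = [4, -2, -6] gives b = [2, -1, -3]; then c[k] = T[0,0,k] / (a[0]·b[0]) = [4, -4, 0] / 2 = [2, -2, 0].
Expanding [1, 3] (x) [2, -1, -3] (x) [2, -2, 0] reproduces all 18 entries of T, so T = [1, 3] (x) [2, -1, -3] (x) [2, -2, 0] and rank(T) ≤ 1.
Equivalently every frontal slice T[:,:,k] is c[k] times the rank-1 matrix [1, 3] (x) [2, -1, -3]. So T has rank 1 (it is nonzero).

Yes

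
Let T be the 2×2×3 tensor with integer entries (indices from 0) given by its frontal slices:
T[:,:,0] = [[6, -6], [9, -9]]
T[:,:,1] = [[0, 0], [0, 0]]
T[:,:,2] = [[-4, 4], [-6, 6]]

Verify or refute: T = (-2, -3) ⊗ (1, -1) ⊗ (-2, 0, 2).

No

Reconstruct entry (0,0,0) from the claimed factors: Σₗ aₗ[0]bₗ[0]cₗ[0] = (-2)·(1)·(-2) = 4, but T[0,0,0] = 6. The claim is false.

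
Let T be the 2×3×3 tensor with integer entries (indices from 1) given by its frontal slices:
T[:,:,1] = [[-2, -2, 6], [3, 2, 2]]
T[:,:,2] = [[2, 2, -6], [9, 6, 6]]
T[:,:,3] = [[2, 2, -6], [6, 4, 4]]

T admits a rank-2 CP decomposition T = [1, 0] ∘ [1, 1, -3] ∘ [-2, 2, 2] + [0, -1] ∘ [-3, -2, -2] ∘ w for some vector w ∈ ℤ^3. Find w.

Subtract the known terms from T to get the rank-1 residual R = [0, -1] ∘ [-3, -2, -2] ∘ w, so R[i,j,k] = a[i]·b[j]·w[k]. Pick indices with nonzero a[2]·b[1] = (-1)·(-3) = 3. Only the fibre through (2,1,·) is needed: R[2,1,:] = T[2,1,:] − Σₗ aₗ[2]bₗ[1]cₗ = [3, 9, 6] − (0)·(1)·[-2, 2, 2] = [3, 9, 6]. Then w[k] = R[2,1,k] / 3 for each k, giving w = [3, 9, 6] / 3 = [1, 3, 2].

w = [1, 3, 2]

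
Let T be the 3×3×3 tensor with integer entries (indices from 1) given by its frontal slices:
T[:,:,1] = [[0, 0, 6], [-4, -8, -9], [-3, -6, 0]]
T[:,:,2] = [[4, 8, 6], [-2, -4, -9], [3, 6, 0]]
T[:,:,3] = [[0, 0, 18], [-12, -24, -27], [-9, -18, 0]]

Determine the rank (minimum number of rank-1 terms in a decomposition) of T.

Lower bound: the mode-3 unfolding of T (rows indexed by k, columns by (i,j) = (1,1), (1,2), (1,3), (2,1), (2,2), (2,3), (3,1), (3,2), (3,3)) is [[0, 0, 6, -4, -8, -9, -3, -6, 0], [4, 8, 6, -2, -4, -9, 3, 6, 0], [0, 0, 18, -12, -24, -27, -9, -18, 0]].
There the 2×2 minor on rows k ∈ {1, 2}, columns (i,j) ∈ {(1,1), (1,3)} is det [[0, 6], [4, 6]] = -24 ≠ 0, so this unfolding has rank ≥ 2; CP rank is at least every unfolding rank, so rank(T) ≥ 2. (Unfolding ranks only ever bound the CP rank from below — rank(T) can be strictly larger than all of them — so the matching upper bound has to come from an explicit 2-term decomposition.)
Upper bound — finding two terms. Write S_k = T[:,:,k] for the frontal slices: S₁ = [[0, 0, 6], [-4, -8, -9], [-3, -6, 0]], S₂ = [[4, 8, 6], [-2, -4, -9], [3, 6, 0]], S₃ = [[0, 0, 18], [-12, -24, -27], [-9, -18, 0]].
If T = a₁ ⊗ b₁ ⊗ c₁ + a₂ ⊗ b₂ ⊗ c₂ then each S_k = c₁[k]·a₁b₁ᵀ + c₂[k]·a₂b₂ᵀ. S₁ and S₂ are linearly independent, so a₁b₁ᵀ and a₂b₂ᵀ must span the same plane of matrices: they are the rank-1 matrices of the form x·S₁ + y·S₂.
The 2×2 minor of x·S₁ + y·S₂ on rows {1,2}, columns {1,3} is 24·x² − 24·y² = 24·(x − y)(x + y), vanishing at (x:y) = (1:1) and (1:-1).
M₁ = S₁ + S₂ = [[4, 8, 12], [-6, -12, -18], [0, 0, 0]] = 2·[2, -3, 0][1, 2, 3]ᵀ and M₂ = S₁ − S₂ = [[-4, -8, 0], [-2, -4, 0], [-6, -12, 0]] = (-2)·[2, 1, 3][1, 2, 0]ᵀ, so take a₁ = [2, -3, 0], b₁ = [1, 2, 3], a₂ = [2, 1, 3], b₂ = [1, 2, 0].
Each slice is an integer combination of E₁ = a₁b₁ᵀ and E₂ = a₂b₂ᵀ: S₁ = E₁ − E₂, S₂ = E₁ + E₂, S₃ = 3·E₁ − 3·E₂; reading off coefficients, c₁ = [1, 1, 3] and c₂ = [-1, 1, -3].
Hence T = [2, -3, 0] ⊗ [1, 2, 3] ⊗ [1, 1, 3] + [2, 1, 3] ⊗ [1, 2, 0] ⊗ [-1, 1, -3], so rank(T) ≤ 2.
These bounds meet, so rank(T) = 2.

2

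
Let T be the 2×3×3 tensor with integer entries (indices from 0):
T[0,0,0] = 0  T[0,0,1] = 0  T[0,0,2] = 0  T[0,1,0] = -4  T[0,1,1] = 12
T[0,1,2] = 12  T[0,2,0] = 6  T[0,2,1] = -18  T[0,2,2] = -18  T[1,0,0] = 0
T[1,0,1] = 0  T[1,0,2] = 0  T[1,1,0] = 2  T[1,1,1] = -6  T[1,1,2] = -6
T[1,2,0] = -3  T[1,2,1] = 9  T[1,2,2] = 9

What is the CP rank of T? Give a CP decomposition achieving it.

rank(T) = 1

Lower bound: T ≠ 0 (e.g. T[0,1,0] = -4), so rank(T) ≥ 1.
Upper bound: if T = a ⊗ b ⊗ c then every fibre of T is a multiple of the corresponding factor, so read the factors off the fibres through the nonzero entry T[0,1,0] = -4.
The mode-1 fibre T[:,1,0] = [-4, 2] gives a = [2, -1] (primitive direction); the mode-2 fibre T[0,:,0] = [0, -4, 6] gives b = [0, 2, -3]; then c[k] = T[0,1,k] / (a[0]·b[1]) = [-4, 12, 12] / 4 = [-1, 3, 3].
Expanding [2, -1] ⊗ [0, 2, -3] ⊗ [-1, 3, 3] reproduces all 18 entries of T, so T = [2, -1] ⊗ [0, 2, -3] ⊗ [-1, 3, 3] and rank(T) ≤ 1.
These bounds meet, so rank(T) = 1.
Check entry T[1,0,2] = 0: (-1)·(0)·(3) = 0.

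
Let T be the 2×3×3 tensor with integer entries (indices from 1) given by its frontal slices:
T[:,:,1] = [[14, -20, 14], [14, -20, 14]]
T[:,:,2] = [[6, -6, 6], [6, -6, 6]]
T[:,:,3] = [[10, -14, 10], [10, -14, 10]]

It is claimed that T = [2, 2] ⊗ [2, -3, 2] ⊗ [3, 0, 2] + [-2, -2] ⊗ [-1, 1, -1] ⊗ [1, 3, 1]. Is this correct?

Yes

Reconstruct entrywise from the claimed factors. For example, T[1,3,1] = 14 and Σₗ aₗ[1]bₗ[3]cₗ[1] = (2)·(2)·(3) + (-2)·(-1)·(1) = 14; checking all 18 entries, every one matches. The claim holds.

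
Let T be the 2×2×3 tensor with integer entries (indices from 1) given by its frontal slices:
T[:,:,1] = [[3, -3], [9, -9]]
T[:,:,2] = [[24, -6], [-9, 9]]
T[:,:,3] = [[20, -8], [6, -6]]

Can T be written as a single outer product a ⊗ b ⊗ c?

The mode-1 unfolding of T (rows indexed by i, columns by (j,k) = (1,1), (1,2), (1,3), (2,1), (2,2), (2,3)) is [[3, 24, 20, -3, -6, -8], [9, -9, 6, -9, 9, -6]].
There the 2×2 minor on rows i ∈ {1, 2}, columns (j,k) ∈ {(1,1), (1,2)} is det [[3, 24], [9, -9]] = -243 ≠ 0, so this unfolding has rank ≥ 2; CP rank is at least every unfolding rank, so rank(T) ≥ 2.
In particular rank(T) ≥ 2 > 1, so T is not rank-1.

No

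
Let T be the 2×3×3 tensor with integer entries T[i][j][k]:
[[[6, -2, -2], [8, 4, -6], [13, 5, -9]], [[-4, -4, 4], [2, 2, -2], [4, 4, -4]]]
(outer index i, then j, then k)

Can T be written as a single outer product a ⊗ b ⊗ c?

The mode-2 unfolding of T (rows indexed by j, columns by (i,k) = (0,0), (0,1), (0,2), (1,0), (1,1), (1,2)) is [[6, -2, -2, -4, -4, 4], [8, 4, -6, 2, 2, -2], [13, 5, -9, 4, 4, -4]].
There the 3×3 minor on rows j ∈ {0, 1, 2}, columns (i,k) ∈ {(0,0), (0,1), (1,0)} is det [[6, -2, -4], [8, 4, 2], [13, 5, 4]] = 96 ≠ 0, so this unfolding has rank ≥ 3; CP rank is at least every unfolding rank, so rank(T) ≥ 3.
In particular rank(T) ≥ 3 > 1, so T is not rank-1.

No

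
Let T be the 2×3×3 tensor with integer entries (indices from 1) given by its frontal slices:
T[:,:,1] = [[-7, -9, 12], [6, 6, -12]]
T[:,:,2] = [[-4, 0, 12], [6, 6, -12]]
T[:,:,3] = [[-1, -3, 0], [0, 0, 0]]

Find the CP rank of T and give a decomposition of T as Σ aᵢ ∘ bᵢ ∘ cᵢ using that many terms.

Lower bound: in the mode-1 unfolding of T (rows indexed by i, columns by (j,k)) the 2×2 minor on rows i ∈ {1, 2}, columns (j,k) ∈ {(1,1), (1,2)} is det [[-7, -4], [6, 6]] = -18 ≠ 0, so that unfolding has rank ≥ 2 and hence rank(T) ≥ 2 (CP rank is at least every unfolding rank, though it can be larger).
Upper bound: with S_k = T[:,:,k], the two rank-1 terms a₁b₁ᵀ, a₂b₂ᵀ are the rank-1 members of the pencil x·S₁ + y·S₂.
The 2×2 minor of x·S₁ + y·S₂ on rows {1,2}, columns {1,2} is 12·x² − 12·xy − 24·y² = 12·(x − 2·y)(x + y), vanishing at (x:y) = (2:1) and (1:-1).
M₁ = 2·S₁ + S₂ = [[-18, -18, 36], [18, 18, -36]] = (-18)·[1, -1][1, 1, -2]ᵀ and M₂ = S₁ − S₂ = [[-3, -9, 0], [0, 0, 0]] = (-3)·[1, 0][1, 3, 0]ᵀ, so take a₁ = [1, -1], b₁ = [1, 1, -2], a₂ = [1, 0], b₂ = [1, 3, 0].
Each slice is an integer combination of E₁ = a₁b₁ᵀ and E₂ = a₂b₂ᵀ: S₁ = −6·E₁ − E₂, S₂ = −6·E₁ + 2·E₂, S₃ = −E₂; reading off coefficients, c₁ = [-6, -6, 0] and c₂ = [-1, 2, -1].
Hence T = [1, -1] ∘ [1, 1, -2] ∘ [-6, -6, 0] + [1, 0] ∘ [1, 3, 0] ∘ [-1, 2, -1], so rank(T) ≤ 2.
These bounds meet, so rank(T) = 2.

rank(T) = 2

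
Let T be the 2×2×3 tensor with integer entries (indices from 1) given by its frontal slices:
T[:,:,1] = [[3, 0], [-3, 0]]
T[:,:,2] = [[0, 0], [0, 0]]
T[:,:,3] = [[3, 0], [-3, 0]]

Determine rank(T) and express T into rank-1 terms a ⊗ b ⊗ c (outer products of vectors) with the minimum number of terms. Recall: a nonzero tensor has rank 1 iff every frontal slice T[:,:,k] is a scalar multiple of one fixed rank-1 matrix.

Lower bound: T ≠ 0 (e.g. T[1,1,1] = 3), so rank(T) ≥ 1.
Upper bound: the mode-1 fibre T[:,1,1] = [3, -3] gives a = [1, -1] (primitive direction); the mode-2 fibre T[1,:,1] = [3, 0] gives b = [1, 0]; then c[k] = T[1,1,k] / (a[1]·b[1]) = [3, 0, 3] / 1 = [3, 0, 3].
Expanding [1, -1] ⊗ [1, 0] ⊗ [3, 0, 3] reproduces all 12 entries of T, so T = [1, -1] ⊗ [1, 0] ⊗ [3, 0, 3] and rank(T) ≤ 1.
These bounds meet, so rank(T) = 1.

rank(T) = 1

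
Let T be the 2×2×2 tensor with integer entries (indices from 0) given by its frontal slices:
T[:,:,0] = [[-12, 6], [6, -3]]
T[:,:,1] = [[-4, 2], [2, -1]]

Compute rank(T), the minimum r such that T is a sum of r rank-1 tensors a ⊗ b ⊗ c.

1

Lower bound: T ≠ 0 (e.g. T[0,0,0] = -12), so rank(T) ≥ 1.
Upper bound: if T = a ⊗ b ⊗ c then every fibre of T is a multiple of the corresponding factor, so read the factors off the fibres through the nonzero entry T[0,0,0] = -12.
The mode-1 fibre T[:,0,0] = [-12, 6] gives a = [2, -1] (primitive direction); the mode-2 fibre T[0,:,0] = [-12, 6] gives b = [2, -1]; then c[k] = T[0,0,k] / (a[0]·b[0]) = [-12, -4] / 4 = [-3, -1].
Expanding [2, -1] ⊗ [2, -1] ⊗ [-3, -1] reproduces all 8 entries of T, so T = [2, -1] ⊗ [2, -1] ⊗ [-3, -1] and rank(T) ≤ 1.
These bounds meet, so rank(T) = 1.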